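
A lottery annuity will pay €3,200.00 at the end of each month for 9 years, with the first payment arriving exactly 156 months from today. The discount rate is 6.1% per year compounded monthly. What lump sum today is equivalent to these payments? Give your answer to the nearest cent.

€120,962.92

Ordinary annuity of 108 payments, first payment at period 156.
Periodic rate r = 0.061/12 per month; n is counted in months.
The ordinary-annuity PV formula values the stream one period before the first payment (period 155); discount that back 155 periods:
PV₀ = 3,200 × [1 − (1+r)^−108] / r × (1+r)^−155 = €120,962.92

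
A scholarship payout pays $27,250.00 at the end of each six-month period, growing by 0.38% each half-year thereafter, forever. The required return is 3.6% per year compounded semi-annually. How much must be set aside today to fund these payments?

$1,919,014.08

Periodic rate r = 0.036/2 per half-year.
Growing perpetuity (Gordon): PV = PMT₁ / (r − g) = 27,250 / (r − 0.0038) = $1,919,014.08.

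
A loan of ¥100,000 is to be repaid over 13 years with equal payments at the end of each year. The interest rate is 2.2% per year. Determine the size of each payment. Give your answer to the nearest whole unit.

Level ordinary annuity; solve PV = PMT × [(1 − (1+r)^−n)/r] for PMT.
Periodic rate r = 0.022 per year.
With n = 13: PMT = 100,000 / ([(1 − (1+r)^−n)/r]) = ¥8,928

¥8,928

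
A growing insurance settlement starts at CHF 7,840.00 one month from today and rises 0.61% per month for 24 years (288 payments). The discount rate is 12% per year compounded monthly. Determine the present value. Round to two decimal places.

CHF 1,350,556.05

Periodic rate r = 0.12/12 per month; n is counted in months.
Growing ordinary annuity: PV = PMT₁ × [1 − ((1+g)/(1+r))^n] / (r − g) = 7,840 × [1 − ((1+0.0061)/(1+r))^288] / (r − 0.0061) = CHF 1,350,556.05.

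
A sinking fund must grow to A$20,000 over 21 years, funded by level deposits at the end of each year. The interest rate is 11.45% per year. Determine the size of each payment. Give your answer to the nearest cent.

Level ordinary annuity; solve FV = PMT × [((1+r)^n − 1)/r] for PMT.
Periodic rate r = 0.1145 per year.
With n = 21: PMT = 20,000 / ([((1+r)^n − 1)/r]) = A$261.93

A$261.93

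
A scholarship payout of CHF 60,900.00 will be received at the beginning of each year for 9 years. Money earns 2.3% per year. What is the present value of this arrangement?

This is an annuity due: 9 payments of CHF 60,900.00 at the beginning of each year.
Periodic rate r = 0.023 per year.
PV = PMT × [(1 − (1+r)^−n)/r] × (1+r) = 60,900 × [1 − (1+r)^−9] / r × (1+r) = CHF 501,309.07

CHF 501,309.07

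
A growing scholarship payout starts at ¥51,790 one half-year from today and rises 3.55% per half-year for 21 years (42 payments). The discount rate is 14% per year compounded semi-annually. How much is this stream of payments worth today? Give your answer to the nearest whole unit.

¥1,122,183

Periodic rate r = 0.14/2 per half-year; n is counted in half-years.
Growing ordinary annuity: PV = PMT₁ × [1 − ((1+g)/(1+r))^n] / (r − g) = 51,790 × [1 − ((1+0.0355)/(1+r))^42] / (r − 0.0355) = ¥1,122,183.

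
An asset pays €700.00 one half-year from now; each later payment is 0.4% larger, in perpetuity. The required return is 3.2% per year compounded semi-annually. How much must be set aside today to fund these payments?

€58,333.33

Periodic rate r = 0.032/2 per half-year.
Growing perpetuity (Gordon): PV = PMT₁ / (r − g) = 700 / (r − 0.004) = €58,333.33.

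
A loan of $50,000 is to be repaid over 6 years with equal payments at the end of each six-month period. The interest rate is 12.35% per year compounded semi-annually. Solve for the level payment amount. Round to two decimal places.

Level ordinary annuity; solve PV = PMT × [(1 − (1+r)^−n)/r] for PMT.
Periodic rate r = 0.1235/2 per half-year; n is counted in half-years.
With n = 12: PMT = 50,000 / ([(1 − (1+r)^−n)/r]) = $6,021.20

$6,021.20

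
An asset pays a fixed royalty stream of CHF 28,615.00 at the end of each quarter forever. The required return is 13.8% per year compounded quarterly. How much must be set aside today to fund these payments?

CHF 829,420.29

Periodic rate r = 0.138/4 per quarter.
Level perpetuity: PV = PMT / r = 28,615 / (0.138/4) = CHF 829,420.29.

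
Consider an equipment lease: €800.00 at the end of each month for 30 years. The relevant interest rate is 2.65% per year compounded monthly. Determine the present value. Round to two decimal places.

This is an ordinary annuity: 360 payments of €800.00 at the end of each month.
Periodic rate r = 0.0265/12 per month; n is counted in months.
PV = PMT × [(1 − (1+r)^−n)/r] = 800 × [1 − (1+r)^−360] / r = €198,529.00

€198,529.00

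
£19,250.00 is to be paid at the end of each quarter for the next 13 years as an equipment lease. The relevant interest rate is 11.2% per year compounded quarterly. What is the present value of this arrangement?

£523,957.46

This is an ordinary annuity: 52 payments of £19,250.00 at the end of each quarter.
Periodic rate r = 0.112/4 per quarter; n is counted in quarters.
PV = PMT × [(1 − (1+r)^−n)/r] = 19,250 × [1 − (1+r)^−52] / r = £523,957.46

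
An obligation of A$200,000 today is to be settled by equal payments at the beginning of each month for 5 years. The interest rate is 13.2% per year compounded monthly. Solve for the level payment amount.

Level annuity due; solve PV = PMT × [(1 − (1+r)^−n)/r] × (1+r) for PMT.
Periodic rate r = 0.132/12 per month; n is counted in months.
With n = 60: PMT = 200,000 / ([(1 − (1+r)^−n)/r] × (1+r)) = A$4,521.38

A$4,521.38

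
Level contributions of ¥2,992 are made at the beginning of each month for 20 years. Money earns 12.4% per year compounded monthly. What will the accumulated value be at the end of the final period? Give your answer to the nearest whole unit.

¥3,156,589

This is an annuity due: 240 deposits of ¥2,992 at the beginning of each month.
Periodic rate r = 0.124/12 per month; n is counted in months.
FV = PMT × [((1+r)^n − 1)/r] × (1+r) = 2,992 × [(1+r)^240 − 1] / r × (1+r) = ¥3,156,589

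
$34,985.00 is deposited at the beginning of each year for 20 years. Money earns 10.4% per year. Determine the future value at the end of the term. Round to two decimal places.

$2,315,196.46

This is an annuity due: 20 deposits of $34,985.00 at the beginning of each year.
Periodic rate r = 0.104 per year.
FV = PMT × [((1+r)^n − 1)/r] × (1+r) = 34,985 × [(1+r)^20 − 1] / r × (1+r) = $2,315,196.46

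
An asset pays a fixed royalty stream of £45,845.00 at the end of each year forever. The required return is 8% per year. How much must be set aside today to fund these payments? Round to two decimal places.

£573,062.50

Periodic rate r = 0.08 per year.
Level perpetuity: PV = PMT / r = 45,845 / (0.08) = £573,062.50.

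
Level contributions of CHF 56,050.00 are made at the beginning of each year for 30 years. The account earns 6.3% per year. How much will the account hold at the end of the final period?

CHF 4,966,700.94

This is an annuity due: 30 deposits of CHF 56,050.00 at the beginning of each year.
Periodic rate r = 0.063 per year.
FV = PMT × [((1+r)^n − 1)/r] × (1+r) = 56,050 × [(1+r)^30 − 1] / r × (1+r) = CHF 4,966,700.94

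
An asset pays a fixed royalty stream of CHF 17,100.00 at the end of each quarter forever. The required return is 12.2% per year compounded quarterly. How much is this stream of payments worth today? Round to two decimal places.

Periodic rate r = 0.122/4 per quarter.
Level perpetuity: PV = PMT / r = 17,100 / (0.122/4) = CHF 560,655.74.

CHF 560,655.74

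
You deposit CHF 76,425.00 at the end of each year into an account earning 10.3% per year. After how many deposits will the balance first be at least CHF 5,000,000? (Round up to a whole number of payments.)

21 payments

Periodic rate r = 0.103 per year.
Ordinary annuity FV: 5,000,000 = 76,425 × [((1+r)^n − 1)/r].
(1+r)^n = 1 + 5,000,000 × r / 76,425, so n = ln(1 + 5,000,000·r/76,425) / ln(1+r) = 20.87.
Round up to a whole number of payments: n = 21.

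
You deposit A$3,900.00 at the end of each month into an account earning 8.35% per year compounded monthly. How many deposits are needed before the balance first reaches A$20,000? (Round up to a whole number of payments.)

Periodic rate r = 0.0835/12 per month; n is counted in months.
Ordinary annuity FV: 20,000 = 3,900 × [((1+r)^n − 1)/r].
(1+r)^n = 1 + 20,000 × r / 3,900, so n = ln(1 + 20,000·r/3,900) / ln(1+r) = 5.06.
Round up to a whole number of payments: n = 6.

6 payments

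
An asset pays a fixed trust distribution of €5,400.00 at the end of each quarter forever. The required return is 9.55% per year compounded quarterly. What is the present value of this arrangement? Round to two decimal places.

€226,178.01

Periodic rate r = 0.0955/4 per quarter.
Level perpetuity: PV = PMT / r = 5,400 / (0.0955/4) = €226,178.01.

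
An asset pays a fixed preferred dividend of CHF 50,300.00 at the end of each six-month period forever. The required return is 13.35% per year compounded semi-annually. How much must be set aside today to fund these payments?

Periodic rate r = 0.1335/2 per half-year.
Level perpetuity: PV = PMT / r = 50,300 / (0.1335/2) = CHF 753,558.05.

CHF 753,558.05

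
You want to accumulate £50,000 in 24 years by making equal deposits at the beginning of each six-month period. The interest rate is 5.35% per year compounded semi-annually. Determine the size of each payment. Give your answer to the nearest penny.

£510.72

Level annuity due; solve FV = PMT × [((1+r)^n − 1)/r] × (1+r) for PMT.
Periodic rate r = 0.0535/2 per half-year; n is counted in half-years.
With n = 48: PMT = 50,000 / ([((1+r)^n − 1)/r] × (1+r)) = £510.72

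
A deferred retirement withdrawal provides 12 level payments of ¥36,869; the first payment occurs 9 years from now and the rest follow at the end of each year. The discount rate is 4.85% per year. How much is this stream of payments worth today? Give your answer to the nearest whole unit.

¥225,626

Ordinary annuity of 12 payments, first payment at period 9.
Periodic rate r = 0.0485 per year.
The ordinary-annuity PV formula values the stream one period before the first payment (period 8); discount that back 8 periods:
PV₀ = 36,869 × [1 − (1+r)^−12] / r × (1+r)^−8 = ¥225,626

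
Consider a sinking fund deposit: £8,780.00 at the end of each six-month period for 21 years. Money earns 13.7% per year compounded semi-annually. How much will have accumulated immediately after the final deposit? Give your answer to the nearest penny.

£1,943,559.12

This is an ordinary annuity: 42 deposits of £8,780.00 at the end of each six-month period.
Periodic rate r = 0.137/2 per half-year; n is counted in half-years.
FV = PMT × [((1+r)^n − 1)/r] = 8,780 × [(1+r)^42 − 1] / r = £1,943,559.12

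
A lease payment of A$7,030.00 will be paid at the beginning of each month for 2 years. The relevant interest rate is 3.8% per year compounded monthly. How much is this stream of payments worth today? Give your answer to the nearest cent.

A$162,734.64

This is an annuity due: 24 payments of A$7,030.00 at the beginning of each month.
Periodic rate r = 0.038/12 per month; n is counted in months.
PV = PMT × [(1 − (1+r)^−n)/r] × (1+r) = 7,030 × [1 − (1+r)^−24] / r × (1+r) = A$162,734.64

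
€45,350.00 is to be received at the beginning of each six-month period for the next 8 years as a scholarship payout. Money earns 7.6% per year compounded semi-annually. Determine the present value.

This is an annuity due: 16 payments of €45,350.00 at the beginning of each six-month period.
Periodic rate r = 0.076/2 per half-year; n is counted in half-years.
PV = PMT × [(1 − (1+r)^−n)/r] × (1+r) = 45,350 × [1 − (1+r)^−16] / r × (1+r) = €556,694.07

€556,694.07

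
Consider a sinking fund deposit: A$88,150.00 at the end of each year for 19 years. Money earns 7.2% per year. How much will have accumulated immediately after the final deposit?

This is an ordinary annuity: 19 deposits of A$88,150.00 at the end of each year.
Periodic rate r = 0.072 per year.
FV = PMT × [((1+r)^n − 1)/r] = 88,150 × [(1+r)^19 − 1] / r = A$3,363,349.35

A$3,363,349.35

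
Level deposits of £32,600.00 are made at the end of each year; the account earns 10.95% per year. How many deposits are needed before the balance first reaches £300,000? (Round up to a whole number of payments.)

7 payments

Periodic rate r = 0.1095 per year.
Ordinary annuity FV: 300,000 = 32,600 × [((1+r)^n − 1)/r].
(1+r)^n = 1 + 300,000 × r / 32,600, so n = ln(1 + 300,000·r/32,600) / ln(1+r) = 6.71.
Round up to a whole number of payments: n = 7.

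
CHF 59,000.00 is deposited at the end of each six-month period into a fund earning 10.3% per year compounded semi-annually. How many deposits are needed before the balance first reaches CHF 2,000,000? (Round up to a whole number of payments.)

Periodic rate r = 0.103/2 per half-year; n is counted in half-years.
Ordinary annuity FV: 2,000,000 = 59,000 × [((1+r)^n − 1)/r].
(1+r)^n = 1 + 2,000,000 × r / 59,000, so n = ln(1 + 2,000,000·r/59,000) / ln(1+r) = 20.11.
Round up to a whole number of payments: n = 21.

21 payments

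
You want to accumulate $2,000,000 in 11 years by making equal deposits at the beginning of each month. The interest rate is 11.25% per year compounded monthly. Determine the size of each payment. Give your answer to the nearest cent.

$7,653.29

Level annuity due; solve FV = PMT × [((1+r)^n − 1)/r] × (1+r) for PMT.
Periodic rate r = 0.1125/12 per month; n is counted in months.
With n = 132: PMT = 2,000,000 / ([((1+r)^n − 1)/r] × (1+r)) = $7,653.29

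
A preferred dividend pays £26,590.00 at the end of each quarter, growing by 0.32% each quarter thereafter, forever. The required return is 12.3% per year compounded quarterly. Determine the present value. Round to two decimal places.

£965,154.26

Periodic rate r = 0.123/4 per quarter.
Growing perpetuity (Gordon): PV = PMT₁ / (r − g) = 26,590 / (r − 0.0032) = £965,154.26.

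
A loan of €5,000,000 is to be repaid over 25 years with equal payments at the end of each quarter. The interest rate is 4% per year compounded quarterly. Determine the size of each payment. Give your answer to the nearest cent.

Level ordinary annuity; solve PV = PMT × [(1 − (1+r)^−n)/r] for PMT.
Periodic rate r = 0.04/4 per quarter; n is counted in quarters.
With n = 100: PMT = 5,000,000 / ([(1 − (1+r)^−n)/r]) = €79,328.72

€79,328.72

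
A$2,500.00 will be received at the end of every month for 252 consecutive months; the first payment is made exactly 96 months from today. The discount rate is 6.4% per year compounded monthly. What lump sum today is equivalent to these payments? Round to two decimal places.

Ordinary annuity of 252 payments, first payment at period 96.
Periodic rate r = 0.064/12 per month; n is counted in months.
The ordinary-annuity PV formula values the stream one period before the first payment (period 95); discount that back 95 periods:
PV₀ = 2,500 × [1 − (1+r)^−252] / r × (1+r)^−95 = A$208,783.73

A$208,783.73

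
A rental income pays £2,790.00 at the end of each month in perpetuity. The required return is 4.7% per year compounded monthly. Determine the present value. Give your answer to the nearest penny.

Periodic rate r = 0.047/12 per month.
Level perpetuity: PV = PMT / r = 2,790 / (0.047/12) = £712,340.43.

£712,340.43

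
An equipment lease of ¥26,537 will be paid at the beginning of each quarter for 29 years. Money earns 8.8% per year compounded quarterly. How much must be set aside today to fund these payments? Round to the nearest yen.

¥1,134,005

This is an annuity due: 116 payments of ¥26,537 at the beginning of each quarter.
Periodic rate r = 0.088/4 per quarter; n is counted in quarters.
PV = PMT × [(1 − (1+r)^−n)/r] × (1+r) = 26,537 × [1 − (1+r)^−116] / r × (1+r) = ¥1,134,005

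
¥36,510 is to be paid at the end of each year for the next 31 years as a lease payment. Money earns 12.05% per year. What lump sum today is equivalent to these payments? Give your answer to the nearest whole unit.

This is an ordinary annuity: 31 payments of ¥36,510 at the end of each year.
Periodic rate r = 0.1205 per year.
PV = PMT × [(1 − (1+r)^−n)/r] = 36,510 × [1 − (1+r)^−31] / r = ¥294,082

¥294,082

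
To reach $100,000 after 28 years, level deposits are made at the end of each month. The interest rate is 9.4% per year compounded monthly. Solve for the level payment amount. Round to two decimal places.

$61.39

Level ordinary annuity; solve FV = PMT × [((1+r)^n − 1)/r] for PMT.
Periodic rate r = 0.094/12 per month; n is counted in months.
With n = 336: PMT = 100,000 / ([((1+r)^n − 1)/r]) = $61.39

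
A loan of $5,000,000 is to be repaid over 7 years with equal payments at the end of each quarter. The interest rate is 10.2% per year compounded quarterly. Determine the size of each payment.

Level ordinary annuity; solve PV = PMT × [(1 − (1+r)^−n)/r] for PMT.
Periodic rate r = 0.102/4 per quarter; n is counted in quarters.
With n = 28: PMT = 5,000,000 / ([(1 − (1+r)^−n)/r]) = $252,018.46

$252,018.46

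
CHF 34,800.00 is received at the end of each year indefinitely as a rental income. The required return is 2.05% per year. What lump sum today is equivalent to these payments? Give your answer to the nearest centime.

Periodic rate r = 0.0205 per year.
Level perpetuity: PV = PMT / r = 34,800 / (0.0205) = CHF 1,697,560.98.

CHF 1,697,560.98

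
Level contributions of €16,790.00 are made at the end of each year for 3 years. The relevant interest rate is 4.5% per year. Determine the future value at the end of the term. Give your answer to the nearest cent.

€52,670.65

This is an ordinary annuity: 3 deposits of €16,790.00 at the end of each year.
Periodic rate r = 0.045 per year.
FV = PMT × [((1+r)^n − 1)/r] = 16,790 × [(1+r)^3 − 1] / r = €52,670.65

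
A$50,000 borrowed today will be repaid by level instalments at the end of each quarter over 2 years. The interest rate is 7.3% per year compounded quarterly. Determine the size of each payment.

Level ordinary annuity; solve PV = PMT × [(1 − (1+r)^−n)/r] for PMT.
Periodic rate r = 0.073/4 per quarter; n is counted in quarters.
With n = 8: PMT = 50,000 / ([(1 − (1+r)^−n)/r]) = A$6,774.11

A$6,774.11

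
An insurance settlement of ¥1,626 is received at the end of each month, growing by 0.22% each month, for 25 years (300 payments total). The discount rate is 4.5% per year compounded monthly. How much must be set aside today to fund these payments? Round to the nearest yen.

¥389,189

Periodic rate r = 0.045/12 per month; n is counted in months.
Growing ordinary annuity: PV = PMT₁ × [1 − ((1+g)/(1+r))^n] / (r − g) = 1,626 × [1 − ((1+0.0022)/(1+r))^300] / (r − 0.0022) = ¥389,189.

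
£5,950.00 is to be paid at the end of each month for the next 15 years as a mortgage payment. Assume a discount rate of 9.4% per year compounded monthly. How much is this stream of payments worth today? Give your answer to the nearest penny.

£573,107.86

This is an ordinary annuity: 180 payments of £5,950.00 at the end of each month.
Periodic rate r = 0.094/12 per month; n is counted in months.
PV = PMT × [(1 − (1+r)^−n)/r] = 5,950 × [1 − (1+r)^−180] / r = £573,107.86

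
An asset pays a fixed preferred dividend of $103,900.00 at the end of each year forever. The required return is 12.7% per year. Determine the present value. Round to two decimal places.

Periodic rate r = 0.127 per year.
Level perpetuity: PV = PMT / r = 103,900 / (0.127) = $818,110.24.

$818,110.24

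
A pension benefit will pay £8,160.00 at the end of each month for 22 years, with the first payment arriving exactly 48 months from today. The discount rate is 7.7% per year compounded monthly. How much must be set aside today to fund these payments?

Ordinary annuity of 264 payments, first payment at period 48.
Periodic rate r = 0.077/12 per month; n is counted in months.
The ordinary-annuity PV formula values the stream one period before the first payment (period 47); discount that back 47 periods:
PV₀ = 8,160 × [1 − (1+r)^−264] / r × (1+r)^−47 = £767,534.39

£767,534.39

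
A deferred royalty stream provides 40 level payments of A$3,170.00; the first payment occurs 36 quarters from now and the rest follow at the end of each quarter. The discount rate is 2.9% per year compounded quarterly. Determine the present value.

Ordinary annuity of 40 payments, first payment at period 36.
Periodic rate r = 0.029/4 per quarter; n is counted in quarters.
The ordinary-annuity PV formula values the stream one period before the first payment (period 35); discount that back 35 periods:
PV₀ = 3,170 × [1 − (1+r)^−40] / r × (1+r)^−35 = A$85,213.68

A$85,213.68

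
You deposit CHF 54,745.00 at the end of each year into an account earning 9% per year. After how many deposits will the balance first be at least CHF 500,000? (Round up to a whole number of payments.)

7 payments

Periodic rate r = 0.09 per year.
Ordinary annuity FV: 500,000 = 54,745 × [((1+r)^n − 1)/r].
(1+r)^n = 1 + 500,000 × r / 54,745, so n = ln(1 + 500,000·r/54,745) / ln(1+r) = 6.96.
Round up to a whole number of payments: n = 7.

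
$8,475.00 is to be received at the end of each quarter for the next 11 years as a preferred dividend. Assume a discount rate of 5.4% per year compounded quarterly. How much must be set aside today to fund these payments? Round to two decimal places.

$279,792.55

This is an ordinary annuity: 44 payments of $8,475.00 at the end of each quarter.
Periodic rate r = 0.054/4 per quarter; n is counted in quarters.
PV = PMT × [(1 − (1+r)^−n)/r] = 8,475 × [1 − (1+r)^−44] / r = $279,792.55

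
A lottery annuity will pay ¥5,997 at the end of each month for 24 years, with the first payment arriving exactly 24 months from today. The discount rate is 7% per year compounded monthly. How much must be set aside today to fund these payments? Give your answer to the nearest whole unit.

Ordinary annuity of 288 payments, first payment at period 24.
Periodic rate r = 0.07/12 per month; n is counted in months.
The ordinary-annuity PV formula values the stream one period before the first payment (period 23); discount that back 23 periods:
PV₀ = 5,997 × [1 − (1+r)^−288] / r × (1+r)^−23 = ¥730,898

¥730,898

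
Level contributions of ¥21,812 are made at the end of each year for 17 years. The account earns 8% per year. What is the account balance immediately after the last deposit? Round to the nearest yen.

This is an ordinary annuity: 17 deposits of ¥21,812 at the end of each year.
Periodic rate r = 0.08 per year.
FV = PMT × [((1+r)^n − 1)/r] = 21,812 × [(1+r)^17 − 1] / r = ¥736,160

¥736,160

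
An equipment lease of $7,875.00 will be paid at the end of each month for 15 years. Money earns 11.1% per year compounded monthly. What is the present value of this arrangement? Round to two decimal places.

This is an ordinary annuity: 180 payments of $7,875.00 at the end of each month.
Periodic rate r = 0.111/12 per month; n is counted in months.
PV = PMT × [(1 − (1+r)^−n)/r] = 7,875 × [1 − (1+r)^−180] / r = $689,046.17

$689,046.17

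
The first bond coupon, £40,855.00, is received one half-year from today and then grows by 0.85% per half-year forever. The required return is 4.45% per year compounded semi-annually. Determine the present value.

Periodic rate r = 0.0445/2 per half-year.
Growing perpetuity (Gordon): PV = PMT₁ / (r − g) = 40,855 / (r − 0.0085) = £2,971,272.73.

£2,971,272.73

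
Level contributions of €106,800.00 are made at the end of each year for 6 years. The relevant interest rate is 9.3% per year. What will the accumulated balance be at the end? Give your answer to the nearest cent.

This is an ordinary annuity: 6 deposits of €106,800.00 at the end of each year.
Periodic rate r = 0.093 per year.
FV = PMT × [((1+r)^n − 1)/r] = 106,800 × [(1+r)^6 − 1] / r = €809,597.52

€809,597.52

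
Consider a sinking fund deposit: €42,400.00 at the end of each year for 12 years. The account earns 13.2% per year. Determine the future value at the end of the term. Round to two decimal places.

This is an ordinary annuity: 12 deposits of €42,400.00 at the end of each year.
Periodic rate r = 0.132 per year.
FV = PMT × [((1+r)^n − 1)/r] = 42,400 × [(1+r)^12 − 1] / r = €1,100,949.80

€1,100,949.80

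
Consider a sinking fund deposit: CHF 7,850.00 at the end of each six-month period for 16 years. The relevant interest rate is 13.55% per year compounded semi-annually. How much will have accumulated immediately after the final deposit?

CHF 828,165.29

This is an ordinary annuity: 32 deposits of CHF 7,850.00 at the end of each six-month period.
Periodic rate r = 0.1355/2 per half-year; n is counted in half-years.
FV = PMT × [((1+r)^n − 1)/r] = 7,850 × [(1+r)^32 − 1] / r = CHF 828,165.29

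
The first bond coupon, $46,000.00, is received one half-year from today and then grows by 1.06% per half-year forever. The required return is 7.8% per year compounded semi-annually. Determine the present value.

$1,619,718.31

Periodic rate r = 0.078/2 per half-year.
Growing perpetuity (Gordon): PV = PMT₁ / (r − g) = 46,000 / (r − 0.0106) = $1,619,718.31.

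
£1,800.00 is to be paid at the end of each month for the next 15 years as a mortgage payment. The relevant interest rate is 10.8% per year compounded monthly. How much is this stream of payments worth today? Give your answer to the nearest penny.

£160,132.40

This is an ordinary annuity: 180 payments of £1,800.00 at the end of each month.
Periodic rate r = 0.108/12 per month; n is counted in months.
PV = PMT × [(1 − (1+r)^−n)/r] = 1,800 × [1 − (1+r)^−180] / r = £160,132.40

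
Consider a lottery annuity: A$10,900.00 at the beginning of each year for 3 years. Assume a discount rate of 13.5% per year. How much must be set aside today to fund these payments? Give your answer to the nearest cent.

A$28,964.78

This is an annuity due: 3 payments of A$10,900.00 at the beginning of each year.
Periodic rate r = 0.135 per year.
PV = PMT × [(1 − (1+r)^−n)/r] × (1+r) = 10,900 × [1 − (1+r)^−3] / r × (1+r) = A$28,964.78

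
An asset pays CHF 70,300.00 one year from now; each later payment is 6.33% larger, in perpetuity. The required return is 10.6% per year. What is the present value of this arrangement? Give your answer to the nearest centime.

CHF 1,646,370.02

Periodic rate r = 0.106 per year.
Growing perpetuity (Gordon): PV = PMT₁ / (r − g) = 70,300 / (r − 0.0633) = CHF 1,646,370.02.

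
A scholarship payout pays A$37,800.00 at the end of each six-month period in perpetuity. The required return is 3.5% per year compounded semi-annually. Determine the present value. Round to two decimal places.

A$2,160,000.00

Periodic rate r = 0.035/2 per half-year.
Level perpetuity: PV = PMT / r = 37,800 / (0.035/2) = A$2,160,000.00.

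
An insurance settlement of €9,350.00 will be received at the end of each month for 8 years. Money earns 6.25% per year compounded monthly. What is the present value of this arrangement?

€704,942.38

This is an ordinary annuity: 96 payments of €9,350.00 at the end of each month.
Periodic rate r = 0.0625/12 per month; n is counted in months.
PV = PMT × [(1 − (1+r)^−n)/r] = 9,350 × [1 − (1+r)^−96] / r = €704,942.38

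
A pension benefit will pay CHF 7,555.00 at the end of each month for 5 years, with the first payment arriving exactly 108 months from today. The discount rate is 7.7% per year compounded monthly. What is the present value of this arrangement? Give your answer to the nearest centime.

Ordinary annuity of 60 payments, first payment at period 108.
Periodic rate r = 0.077/12 per month; n is counted in months.
The ordinary-annuity PV formula values the stream one period before the first payment (period 107); discount that back 107 periods:
PV₀ = 7,555 × [1 − (1+r)^−60] / r × (1+r)^−107 = CHF 189,276.43

CHF 189,276.43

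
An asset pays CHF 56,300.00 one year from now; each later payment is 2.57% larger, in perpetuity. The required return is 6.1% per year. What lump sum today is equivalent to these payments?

CHF 1,594,900.85

Periodic rate r = 0.061 per year.
Growing perpetuity (Gordon): PV = PMT₁ / (r − g) = 56,300 / (r − 0.0257) = CHF 1,594,900.85.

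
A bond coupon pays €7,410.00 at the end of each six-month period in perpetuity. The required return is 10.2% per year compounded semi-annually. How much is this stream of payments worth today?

Periodic rate r = 0.102/2 per half-year.
Level perpetuity: PV = PMT / r = 7,410 / (0.102/2) = €145,294.12.

€145,294.12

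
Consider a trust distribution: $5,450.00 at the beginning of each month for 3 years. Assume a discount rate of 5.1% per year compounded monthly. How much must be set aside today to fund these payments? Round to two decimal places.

$182,342.62

This is an annuity due: 36 payments of $5,450.00 at the beginning of each month.
Periodic rate r = 0.051/12 per month; n is counted in months.
PV = PMT × [(1 − (1+r)^−n)/r] × (1+r) = 5,450 × [1 − (1+r)^−36] / r × (1+r) = $182,342.62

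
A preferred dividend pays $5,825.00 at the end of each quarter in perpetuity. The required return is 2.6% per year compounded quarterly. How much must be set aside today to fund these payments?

Periodic rate r = 0.026/4 per quarter.
Level perpetuity: PV = PMT / r = 5,825 / (0.026/4) = $896,153.85.

$896,153.85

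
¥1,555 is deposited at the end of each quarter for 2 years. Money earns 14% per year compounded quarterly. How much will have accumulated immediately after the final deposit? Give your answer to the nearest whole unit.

This is an ordinary annuity: 8 deposits of ¥1,555 at the end of each quarter.
Periodic rate r = 0.14/4 per quarter; n is counted in quarters.
FV = PMT × [((1+r)^n − 1)/r] = 1,555 × [(1+r)^8 − 1] / r = ¥14,075

¥14,075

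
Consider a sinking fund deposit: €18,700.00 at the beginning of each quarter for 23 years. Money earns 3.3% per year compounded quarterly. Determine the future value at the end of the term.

This is an annuity due: 92 deposits of €18,700.00 at the beginning of each quarter.
Periodic rate r = 0.033/4 per quarter; n is counted in quarters.
FV = PMT × [((1+r)^n − 1)/r] × (1+r) = 18,700 × [(1+r)^92 − 1] / r × (1+r) = €2,581,316.92

€2,581,316.92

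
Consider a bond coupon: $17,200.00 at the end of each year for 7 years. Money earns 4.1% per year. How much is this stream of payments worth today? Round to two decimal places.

$102,854.91

This is an ordinary annuity: 7 payments of $17,200.00 at the end of each year.
Periodic rate r = 0.041 per year.
PV = PMT × [(1 − (1+r)^−n)/r] = 17,200 × [1 − (1+r)^−7] / r = $102,854.91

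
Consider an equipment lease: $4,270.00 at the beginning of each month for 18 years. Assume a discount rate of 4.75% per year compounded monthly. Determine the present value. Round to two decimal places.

This is an annuity due: 216 payments of $4,270.00 at the beginning of each month.
Periodic rate r = 0.0475/12 per month; n is counted in months.
PV = PMT × [(1 − (1+r)^−n)/r] × (1+r) = 4,270 × [1 − (1+r)^−216] / r × (1+r) = $621,644.24

$621,644.24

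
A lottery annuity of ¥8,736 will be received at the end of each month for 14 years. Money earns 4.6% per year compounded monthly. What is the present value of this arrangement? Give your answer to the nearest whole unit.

¥1,080,603

This is an ordinary annuity: 168 payments of ¥8,736 at the end of each month.
Periodic rate r = 0.046/12 per month; n is counted in months.
PV = PMT × [(1 − (1+r)^−n)/r] = 8,736 × [1 − (1+r)^−168] / r = ¥1,080,603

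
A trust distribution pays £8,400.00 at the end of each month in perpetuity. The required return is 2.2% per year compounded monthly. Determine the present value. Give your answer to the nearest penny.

Periodic rate r = 0.022/12 per month.
Level perpetuity: PV = PMT / r = 8,400 / (0.022/12) = £4,581,818.18.

£4,581,818.18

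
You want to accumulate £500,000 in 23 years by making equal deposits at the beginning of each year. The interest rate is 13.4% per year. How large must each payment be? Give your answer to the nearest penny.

Level annuity due; solve FV = PMT × [((1+r)^n − 1)/r] × (1+r) for PMT.
Periodic rate r = 0.134 per year.
With n = 23: PMT = 500,000 / ([((1+r)^n − 1)/r] × (1+r)) = £3,468.46

£3,468.46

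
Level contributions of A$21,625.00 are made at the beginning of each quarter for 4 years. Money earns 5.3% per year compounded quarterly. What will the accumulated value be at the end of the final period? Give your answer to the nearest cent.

A$387,673.86

This is an annuity due: 16 deposits of A$21,625.00 at the beginning of each quarter.
Periodic rate r = 0.053/4 per quarter; n is counted in quarters.
FV = PMT × [((1+r)^n − 1)/r] × (1+r) = 21,625 × [(1+r)^16 − 1] / r × (1+r) = A$387,673.86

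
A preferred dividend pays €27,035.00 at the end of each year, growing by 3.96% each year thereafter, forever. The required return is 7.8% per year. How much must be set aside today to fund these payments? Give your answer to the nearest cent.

€704,036.46

Periodic rate r = 0.078 per year.
Growing perpetuity (Gordon): PV = PMT₁ / (r − g) = 27,035 / (r − 0.0396) = €704,036.46.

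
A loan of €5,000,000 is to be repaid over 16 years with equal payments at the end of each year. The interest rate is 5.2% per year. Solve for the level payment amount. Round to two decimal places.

Level ordinary annuity; solve PV = PMT × [(1 − (1+r)^−n)/r] for PMT.
Periodic rate r = 0.052 per year.
With n = 16: PMT = 5,000,000 / ([(1 − (1+r)^−n)/r]) = €467,940.25

€467,940.25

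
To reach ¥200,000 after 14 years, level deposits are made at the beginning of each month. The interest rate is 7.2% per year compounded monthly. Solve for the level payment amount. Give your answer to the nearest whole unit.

Level annuity due; solve FV = PMT × [((1+r)^n − 1)/r] × (1+r) for PMT.
Periodic rate r = 0.072/12 per month; n is counted in months.
With n = 168: PMT = 200,000 / ([((1+r)^n − 1)/r] × (1+r)) = ¥689

¥689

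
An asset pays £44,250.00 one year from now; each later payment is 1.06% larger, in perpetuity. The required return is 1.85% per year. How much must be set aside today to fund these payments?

£5,601,265.82

Periodic rate r = 0.0185 per year.
Growing perpetuity (Gordon): PV = PMT₁ / (r − g) = 44,250 / (r − 0.0106) = £5,601,265.82.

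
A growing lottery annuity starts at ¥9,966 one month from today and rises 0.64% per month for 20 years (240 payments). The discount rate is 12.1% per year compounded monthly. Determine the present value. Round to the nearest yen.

Periodic rate r = 0.121/12 per month; n is counted in months.
Growing ordinary annuity: PV = PMT₁ × [1 − ((1+g)/(1+r))^n] / (r − g) = 9,966 × [1 − ((1+0.0064)/(1+r))^240] / (r − 0.0064) = ¥1,579,797.

¥1,579,797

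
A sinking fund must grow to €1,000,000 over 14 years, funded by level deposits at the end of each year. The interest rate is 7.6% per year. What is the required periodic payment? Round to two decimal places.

€42,493.53

Level ordinary annuity; solve FV = PMT × [((1+r)^n − 1)/r] for PMT.
Periodic rate r = 0.076 per year.
With n = 14: PMT = 1,000,000 / ([((1+r)^n − 1)/r]) = €42,493.53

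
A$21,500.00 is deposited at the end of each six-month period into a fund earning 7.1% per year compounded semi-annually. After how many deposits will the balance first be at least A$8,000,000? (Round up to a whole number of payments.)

Periodic rate r = 0.071/2 per half-year; n is counted in half-years.
Ordinary annuity FV: 8,000,000 = 21,500 × [((1+r)^n − 1)/r].
(1+r)^n = 1 + 8,000,000 × r / 21,500, so n = ln(1 + 8,000,000·r/21,500) / ln(1+r) = 76.08.
Round up to a whole number of payments: n = 77.

77 payments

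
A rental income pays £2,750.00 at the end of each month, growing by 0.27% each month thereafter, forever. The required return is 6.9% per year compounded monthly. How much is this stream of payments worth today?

Periodic rate r = 0.069/12 per month.
Growing perpetuity (Gordon): PV = PMT₁ / (r − g) = 2,750 / (r − 0.0027) = £901,639.34.

£901,639.34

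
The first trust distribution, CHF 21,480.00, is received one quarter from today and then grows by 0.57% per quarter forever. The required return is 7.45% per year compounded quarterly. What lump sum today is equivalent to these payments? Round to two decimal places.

CHF 1,661,895.55

Periodic rate r = 0.0745/4 per quarter.
Growing perpetuity (Gordon): PV = PMT₁ / (r − g) = 21,480 / (r − 0.0057) = CHF 1,661,895.55.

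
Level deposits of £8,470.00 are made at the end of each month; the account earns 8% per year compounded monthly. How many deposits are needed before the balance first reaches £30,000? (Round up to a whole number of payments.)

Periodic rate r = 0.08/12 per month; n is counted in months.
Ordinary annuity FV: 30,000 = 8,470 × [((1+r)^n − 1)/r].
(1+r)^n = 1 + 30,000 × r / 8,470, so n = ln(1 + 30,000·r/8,470) / ln(1+r) = 3.51.
Round up to a whole number of payments: n = 4.

4 payments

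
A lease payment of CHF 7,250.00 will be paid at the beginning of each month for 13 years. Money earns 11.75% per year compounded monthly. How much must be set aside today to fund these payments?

This is an annuity due: 156 payments of CHF 7,250.00 at the beginning of each month.
Periodic rate r = 0.1175/12 per month; n is counted in months.
PV = PMT × [(1 − (1+r)^−n)/r] × (1+r) = 7,250 × [1 − (1+r)^−156] / r × (1+r) = CHF 584,161.46

CHF 584,161.46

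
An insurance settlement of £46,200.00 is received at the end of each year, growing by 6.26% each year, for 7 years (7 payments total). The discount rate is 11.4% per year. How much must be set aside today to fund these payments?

Periodic rate r = 0.114 per year.
Growing ordinary annuity: PV = PMT₁ × [1 − ((1+g)/(1+r))^n] / (r − g) = 46,200 × [1 − ((1+0.0626)/(1+r))^7] / (r − 0.0626) = £253,072.59.

£253,072.59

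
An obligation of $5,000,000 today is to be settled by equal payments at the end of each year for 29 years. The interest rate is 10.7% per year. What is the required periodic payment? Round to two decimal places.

$564,612.10

Level ordinary annuity; solve PV = PMT × [(1 − (1+r)^−n)/r] for PMT.
Periodic rate r = 0.107 per year.
With n = 29: PMT = 5,000,000 / ([(1 − (1+r)^−n)/r]) = $564,612.10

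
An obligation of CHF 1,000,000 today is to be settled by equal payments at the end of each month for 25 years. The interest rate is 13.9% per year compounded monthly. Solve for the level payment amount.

CHF 11,961.14

Level ordinary annuity; solve PV = PMT × [(1 − (1+r)^−n)/r] for PMT.
Periodic rate r = 0.139/12 per month; n is counted in months.
With n = 300: PMT = 1,000,000 / ([(1 − (1+r)^−n)/r]) = CHF 11,961.14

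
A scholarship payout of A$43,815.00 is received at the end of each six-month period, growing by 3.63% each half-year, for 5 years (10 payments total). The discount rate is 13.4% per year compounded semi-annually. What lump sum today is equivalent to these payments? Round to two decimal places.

Periodic rate r = 0.134/2 per half-year; n is counted in half-years.
Growing ordinary annuity: PV = PMT₁ × [1 − ((1+g)/(1+r))^n] / (r − g) = 43,815 × [1 − ((1+0.0363)/(1+r))^10] / (r − 0.0363) = A$361,350.81.

A$361,350.81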